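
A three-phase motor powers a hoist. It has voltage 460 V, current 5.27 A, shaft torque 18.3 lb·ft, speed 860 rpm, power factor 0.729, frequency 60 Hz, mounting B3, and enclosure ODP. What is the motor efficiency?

τ = 18.3 lb·ft × 1.356 = 24.81 N·m
ω = 2π × 860/60 = 90.06 rad/s; P_out = τω = 24.81 × 90.06 = 2234 W
P_in = √3·V_L·I_L·cosφ = 1.732 × 460 × 5.27 × 0.729 = 3061 W
η = P_out / P_in = 2234 / 3061 = 0.730 = 73.0%

73.0 %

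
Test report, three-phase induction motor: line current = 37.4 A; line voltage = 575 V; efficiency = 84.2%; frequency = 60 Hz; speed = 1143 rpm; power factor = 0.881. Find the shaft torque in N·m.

231 N·m

P_in = √3·V·I·cosφ = 1.732 × 575 × 37.4 × 0.881 = 32814 W
P_out = η·P_in = 0.842 × 32814 = 27629 W
n = 1143 rpm
ω = 2π×1143/60 = 119.7 rad/s
τ = P_out/ω = 27629/119.7 = 231 N·m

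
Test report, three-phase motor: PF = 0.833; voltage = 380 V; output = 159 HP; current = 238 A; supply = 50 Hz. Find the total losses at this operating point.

P_in = √3·V·I·cosφ = 1.732×380×238×0.833 = 130483 W
P_out = 159×746 = 118614 W
Losses = P_in − P_out = 130483 − 118614 = 11869 W

11.9 kW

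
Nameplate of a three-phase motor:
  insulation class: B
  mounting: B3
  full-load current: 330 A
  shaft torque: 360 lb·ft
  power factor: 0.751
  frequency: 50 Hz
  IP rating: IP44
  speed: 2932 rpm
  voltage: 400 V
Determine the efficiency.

87.3 %

τ = 360 lb·ft × 1.356 = 488.2 N·m
ω = 2π × 2932/60 = 307 rad/s; P_out = τω = 488.2 × 307 = 149877 W
P_in = √3·V_L·I_L·cosφ = 1.732 × 400 × 330 × 0.751 = 171697 W
η = P_out / P_in = 149877 / 171697 = 0.873 = 87.3%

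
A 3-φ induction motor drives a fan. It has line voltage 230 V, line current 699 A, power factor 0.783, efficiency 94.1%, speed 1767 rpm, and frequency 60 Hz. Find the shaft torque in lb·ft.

P_in = √3·V·I·cosφ = 1.732 × 230 × 699 × 0.783 = 218029 W
P_out = η·P_in = 0.941 × 218029 = 205165 W
n = 1767 rpm
ω = 2π×1767/60 = 185 rad/s
τ = P_out/ω = 205165/185 = 1109 N·m
In lb·ft: 1109/1.356 = 818 lb·ft

818 lb·ft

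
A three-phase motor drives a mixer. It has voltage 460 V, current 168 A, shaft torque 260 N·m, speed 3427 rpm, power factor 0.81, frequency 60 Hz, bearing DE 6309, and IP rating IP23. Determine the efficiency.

86.1 %

ω = 2π × 3427/60 = 358.9 rad/s; P_out = τω = 260 × 358.9 = 93314 W
P_in = √3·V_L·I_L·cosφ = 1.732 × 460 × 168 × 0.81 = 108418 W
η = P_out / P_in = 93314 / 108418 = 0.861 = 86.1%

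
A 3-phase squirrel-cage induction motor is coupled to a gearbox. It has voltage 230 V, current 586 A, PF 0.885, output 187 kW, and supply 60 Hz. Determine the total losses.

19600 W

P_in = √3·V·I·cosφ = 1.732×230×586×0.885 = 206593 W
P_out = 187000 W
Losses = P_in − P_out = 206593 − 187000 = 19593 W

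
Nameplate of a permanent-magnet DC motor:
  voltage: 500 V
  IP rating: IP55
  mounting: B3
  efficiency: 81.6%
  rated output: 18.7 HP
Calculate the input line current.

34.2 A

P_out = 18.7 × 746 = 13950 W
P_in = P_out / η = 13950 / 0.816 = 17096 W
I = P_in / V = 17096 / 500 = 34.2 A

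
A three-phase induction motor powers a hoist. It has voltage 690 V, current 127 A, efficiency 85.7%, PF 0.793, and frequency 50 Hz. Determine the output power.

P_in = √3·V·I·cosφ = 1.732 × 690 × 127 × 0.793 = 120358 W
P_out = η·P_in = 0.857 × 120358 = 103147 W

103 kW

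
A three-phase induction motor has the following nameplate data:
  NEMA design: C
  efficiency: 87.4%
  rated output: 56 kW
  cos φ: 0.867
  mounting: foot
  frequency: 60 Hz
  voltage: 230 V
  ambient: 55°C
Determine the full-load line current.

P_out = 56 kW = 56000 W
P_in = P_out / η = 56000 / 0.874 = 64073 W
I_L = P_in / (√3·V_L·cosφ) = 64073 / (1.732 × 230 × 0.867) = 186 A

186 A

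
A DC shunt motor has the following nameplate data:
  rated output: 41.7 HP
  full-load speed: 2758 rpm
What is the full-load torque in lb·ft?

P_out = 41.7 × 746 = 31108 W
ω = 2π × 2758/60 = 288.8 rad/s
τ = P_out/ω = 31108/288.8 = 107.7 N·m
In lb·ft: 107.7/1.356 = 79.4 lb·ft

79.4 lb·ft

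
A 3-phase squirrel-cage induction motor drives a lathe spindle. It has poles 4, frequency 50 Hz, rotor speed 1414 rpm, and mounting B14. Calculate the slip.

5.73 %

n_s = 120f/p = 120×50/4 = 1500 rpm
s = (n_s − n)/n_s = (1500 − 1414)/1500 = 0.0573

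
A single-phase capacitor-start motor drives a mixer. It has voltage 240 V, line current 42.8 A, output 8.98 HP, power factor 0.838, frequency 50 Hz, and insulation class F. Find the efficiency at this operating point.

P_out = 8.98 × 746 = 6699 W
P_in = V·I·cosφ = 240 × 42.8 × 0.838 = 8608 W
η = P_out / P_in = 6699 / 8608 = 0.778 = 77.8%

77.8 %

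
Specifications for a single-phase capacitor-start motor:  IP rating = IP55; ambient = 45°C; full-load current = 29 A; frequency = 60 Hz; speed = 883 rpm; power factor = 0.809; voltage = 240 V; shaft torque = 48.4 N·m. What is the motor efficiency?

ω = 2π × 883/60 = 92.47 rad/s; P_out = τω = 48.4 × 92.47 = 4476 W
P_in = V·I·cosφ = 240 × 29 × 0.809 = 5631 W
η = P_out / P_in = 4476 / 5631 = 0.795 = 79.5%

79.5 %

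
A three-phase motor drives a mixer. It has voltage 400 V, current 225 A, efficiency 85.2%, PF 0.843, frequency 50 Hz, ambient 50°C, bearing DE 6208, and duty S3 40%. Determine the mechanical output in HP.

150 HP

P_in = √3·V·I·cosφ = 1.732 × 400 × 225 × 0.843 = 131407 W
P_out = η·P_in = 0.852 × 131407 = 111959 W
= 111959/746 = 150 HP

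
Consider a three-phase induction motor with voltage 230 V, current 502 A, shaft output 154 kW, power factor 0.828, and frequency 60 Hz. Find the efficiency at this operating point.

P_out = 154 kW = 154000 W
P_in = √3·V_L·I_L·cosφ = 1.732 × 230 × 502 × 0.828 = 165581 W
η = P_out / P_in = 154000 / 165581 = 0.930 = 93.0%

93.0 %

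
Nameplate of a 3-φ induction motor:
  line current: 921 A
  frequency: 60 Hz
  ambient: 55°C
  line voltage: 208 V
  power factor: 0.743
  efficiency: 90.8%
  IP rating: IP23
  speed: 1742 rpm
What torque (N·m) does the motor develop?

1230 N·m

P_in = √3·V·I·cosφ = 1.732 × 208 × 921 × 0.743 = 246524 W
P_out = η·P_in = 0.908 × 246524 = 223844 W
n = 1742 rpm
ω = 2π×1742/60 = 182.4 rad/s
τ = P_out/ω = 223844/182.4 = 1230 N·m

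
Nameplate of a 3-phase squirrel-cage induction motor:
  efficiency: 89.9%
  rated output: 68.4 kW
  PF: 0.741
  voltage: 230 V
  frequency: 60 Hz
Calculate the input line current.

P_out = 68.4 kW = 68400 W
P_in = P_out / η = 68400 / 0.899 = 76085 W
I_L = P_in / (√3·V_L·cosφ) = 76085 / (1.732 × 230 × 0.741) = 258 A

258 A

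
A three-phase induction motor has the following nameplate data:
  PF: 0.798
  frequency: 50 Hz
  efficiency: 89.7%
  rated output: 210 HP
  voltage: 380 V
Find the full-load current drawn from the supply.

333 A

P_out = 210 × 746 = 156660 W
P_in = P_out / η = 156660 / 0.897 = 174649 W
I_L = P_in / (√3·V_L·cosφ) = 174649 / (1.732 × 380 × 0.798) = 333 A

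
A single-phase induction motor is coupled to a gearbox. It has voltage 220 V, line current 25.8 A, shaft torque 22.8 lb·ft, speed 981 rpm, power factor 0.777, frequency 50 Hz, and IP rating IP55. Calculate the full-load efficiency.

τ = 22.8 lb·ft × 1.356 = 30.92 N·m
ω = 2π × 981/60 = 102.7 rad/s; P_out = τω = 30.92 × 102.7 = 3175 W
P_in = V·I·cosφ = 220 × 25.8 × 0.777 = 4410 W
η = P_out / P_in = 3175 / 4410 = 0.720 = 72.0%

72.0 %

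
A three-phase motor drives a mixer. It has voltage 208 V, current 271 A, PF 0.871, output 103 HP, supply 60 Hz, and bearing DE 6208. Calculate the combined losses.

P_in = √3·V·I·cosφ = 1.732×208×271×0.871 = 85035 W
P_out = 103×746 = 76838 W
Losses = P_in − P_out = 85035 − 76838 = 8197 W

8.2 kW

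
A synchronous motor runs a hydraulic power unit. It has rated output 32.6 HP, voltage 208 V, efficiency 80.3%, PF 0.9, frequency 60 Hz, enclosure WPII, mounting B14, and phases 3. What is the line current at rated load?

93.4 A

P_out = 32.6 × 746 = 24320 W
P_in = P_out / η = 24320 / 0.803 = 30286 W
I_L = P_in / (√3·V_L·cosφ) = 30286 / (1.732 × 208 × 0.9) = 93.4 A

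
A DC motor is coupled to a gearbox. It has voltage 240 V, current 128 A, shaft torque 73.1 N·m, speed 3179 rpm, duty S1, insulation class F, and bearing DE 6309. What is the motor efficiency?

79.2 %

ω = 2π × 3179/60 = 332.9 rad/s; P_out = τω = 73.1 × 332.9 = 24335 W
P_in = V·I = 240 × 128 = 30720 W
η = P_out / P_in = 24335 / 30720 = 0.792 = 79.2%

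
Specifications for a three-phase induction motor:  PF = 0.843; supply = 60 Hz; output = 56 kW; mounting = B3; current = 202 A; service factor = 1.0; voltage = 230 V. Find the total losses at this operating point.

P_in = √3·V·I·cosφ = 1.732×230×202×0.843 = 67835 W
P_out = 56000 W
Losses = P_in − P_out = 67835 − 56000 = 11835 W

11800 W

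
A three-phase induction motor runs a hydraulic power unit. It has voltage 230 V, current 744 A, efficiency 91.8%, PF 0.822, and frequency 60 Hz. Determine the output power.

224 kW

P_in = √3·V·I·cosφ = 1.732 × 230 × 744 × 0.822 = 243624 W
P_out = η·P_in = 0.918 × 243624 = 223647 W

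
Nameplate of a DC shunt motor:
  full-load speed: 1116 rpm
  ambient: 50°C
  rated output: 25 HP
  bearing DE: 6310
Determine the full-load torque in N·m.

160 N·m

P_out = 25 × 746 = 18650 W
ω = 2π × 1116/60 = 116.9 rad/s
τ = P_out/ω = 18650/116.9 = 160 N·m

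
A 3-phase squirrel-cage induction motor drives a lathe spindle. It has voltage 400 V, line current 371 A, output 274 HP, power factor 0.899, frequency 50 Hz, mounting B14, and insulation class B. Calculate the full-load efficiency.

P_out = 274 × 746 = 204404 W
P_in = √3·V_L·I_L·cosφ = 1.732 × 400 × 371 × 0.899 = 231069 W
η = P_out / P_in = 204404 / 231069 = 0.885 = 88.5%

88.5 %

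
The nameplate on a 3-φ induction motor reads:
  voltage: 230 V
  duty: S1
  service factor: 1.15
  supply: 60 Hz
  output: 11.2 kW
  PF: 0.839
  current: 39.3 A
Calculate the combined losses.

1940 W

P_in = √3·V·I·cosφ = 1.732×230×39.3×0.839 = 13135 W
P_out = 11200 W
Losses = P_in − P_out = 13135 − 11200 = 1935 W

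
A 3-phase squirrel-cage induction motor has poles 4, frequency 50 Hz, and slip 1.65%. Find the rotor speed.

n_s = 120f/p = 120×50/4 = 1500 rpm
n = n_s(1 − s) = 1500 × (1 − 0.0165) = 1475 rpm

1475 rpm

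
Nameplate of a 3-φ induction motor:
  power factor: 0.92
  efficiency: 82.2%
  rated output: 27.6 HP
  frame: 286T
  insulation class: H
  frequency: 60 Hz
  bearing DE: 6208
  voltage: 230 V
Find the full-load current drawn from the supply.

68.3 A

P_out = 27.6 × 746 = 20590 W
P_in = P_out / η = 20590 / 0.822 = 25049 W
I_L = P_in / (√3·V_L·cosφ) = 25049 / (1.732 × 230 × 0.92) = 68.3 A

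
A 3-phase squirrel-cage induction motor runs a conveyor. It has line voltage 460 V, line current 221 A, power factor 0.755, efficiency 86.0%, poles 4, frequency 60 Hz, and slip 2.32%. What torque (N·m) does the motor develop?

P_in = √3·V·I·cosφ = 1.732 × 460 × 221 × 0.755 = 132937 W
P_out = η·P_in = 0.86 × 132937 = 114326 W
n_s = 120×60/4 = 1800 rpm; n = 1800×(1−0.0232) = 1758 rpm
ω = 2π×1758/60 = 184.1 rad/s
τ = P_out/ω = 114326/184.1 = 621 N·m

621 N·m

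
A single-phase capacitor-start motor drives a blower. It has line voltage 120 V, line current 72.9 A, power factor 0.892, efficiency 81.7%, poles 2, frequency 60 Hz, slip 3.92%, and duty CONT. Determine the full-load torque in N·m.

17.6 N·m

P_in = V·I·cosφ = 120 × 72.9 × 0.892 = 7803 W
P_out = η·P_in = 0.817 × 7803 = 6375 W
n_s = 120×60/2 = 3600 rpm; n = 3600×(1−0.0392) = 3459 rpm
ω = 2π×3459/60 = 362.2 rad/s
τ = P_out/ω = 6375/362.2 = 17.6 N·m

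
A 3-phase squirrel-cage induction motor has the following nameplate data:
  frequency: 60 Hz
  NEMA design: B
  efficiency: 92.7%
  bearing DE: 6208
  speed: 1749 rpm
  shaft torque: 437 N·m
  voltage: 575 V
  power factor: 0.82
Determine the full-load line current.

ω = 2π×1749/60 = 183.2 rad/s; P_out = τω = 437 × 183.2 = 80058 W
P_in = P_out / η = 80058 / 0.927 = 86362 W
I_L = P_in / (√3·V_L·cosφ) = 86362 / (1.732 × 575 × 0.82) = 106 A

106 A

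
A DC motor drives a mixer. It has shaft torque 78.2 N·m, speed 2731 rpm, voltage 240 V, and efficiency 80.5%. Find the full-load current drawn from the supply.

116 A

ω = 2π×2731/60 = 286 rad/s; P_out = τω = 78.2 × 286 = 22365 W
P_in = P_out / η = 22365 / 0.805 = 27783 W
I = P_in / V = 27783 / 240 = 116 A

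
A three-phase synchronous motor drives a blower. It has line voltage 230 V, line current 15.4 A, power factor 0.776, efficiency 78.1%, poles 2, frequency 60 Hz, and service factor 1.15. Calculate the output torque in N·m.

9.86 N·m

P_in = √3·V·I·cosφ = 1.732 × 230 × 15.4 × 0.776 = 4761 W
P_out = η·P_in = 0.781 × 4761 = 3718 W
n = n_s = 120×60/2 = 3600 rpm (synchronous)
ω = 2π×3600/60 = 377 rad/s
τ = P_out/ω = 3718/377 = 9.86 N·m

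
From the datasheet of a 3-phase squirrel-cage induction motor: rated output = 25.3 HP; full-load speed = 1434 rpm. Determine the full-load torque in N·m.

P_out = 25.3 × 746 = 18874 W
ω = 2π × 1434/60 = 150.2 rad/s
τ = P_out/ω = 18874/150.2 = 126 N·m

126 N·m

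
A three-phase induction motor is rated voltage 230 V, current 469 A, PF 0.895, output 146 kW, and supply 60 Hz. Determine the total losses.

21200 W

P_in = √3·V·I·cosφ = 1.732×230×469×0.895 = 167214 W
P_out = 146000 W
Losses = P_in − P_out = 167214 − 146000 = 21214 W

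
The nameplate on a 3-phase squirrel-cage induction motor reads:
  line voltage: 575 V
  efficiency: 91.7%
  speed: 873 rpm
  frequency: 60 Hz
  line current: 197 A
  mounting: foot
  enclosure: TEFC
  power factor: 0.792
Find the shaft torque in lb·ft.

1150 lb·ft

P_in = √3·V·I·cosφ = 1.732 × 575 × 197 × 0.792 = 155384 W
P_out = η·P_in = 0.917 × 155384 = 142487 W
n = 873 rpm
ω = 2π×873/60 = 91.42 rad/s
τ = P_out/ω = 142487/91.42 = 1559 N·m
In lb·ft: 1559/1.356 = 1150 lb·ft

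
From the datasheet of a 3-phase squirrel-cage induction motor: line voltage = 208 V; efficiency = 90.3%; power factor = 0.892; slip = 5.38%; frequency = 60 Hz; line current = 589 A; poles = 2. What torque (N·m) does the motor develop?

P_in = √3·V·I·cosφ = 1.732 × 208 × 589 × 0.892 = 189274 W
P_out = η·P_in = 0.903 × 189274 = 170914 W
n_s = 120×60/2 = 3600 rpm; n = 3600×(1−0.0538) = 3406 rpm
ω = 2π×3406/60 = 356.7 rad/s
τ = P_out/ω = 170914/356.7 = 479 N·m

479 N·m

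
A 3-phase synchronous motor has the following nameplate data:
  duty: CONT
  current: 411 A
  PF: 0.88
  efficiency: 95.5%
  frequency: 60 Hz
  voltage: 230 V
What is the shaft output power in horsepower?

184 HP

P_in = √3·V·I·cosφ = 1.732 × 230 × 411 × 0.88 = 144079 W
P_out = η·P_in = 0.955 × 144079 = 137595 W
= 137595/746 = 184 HP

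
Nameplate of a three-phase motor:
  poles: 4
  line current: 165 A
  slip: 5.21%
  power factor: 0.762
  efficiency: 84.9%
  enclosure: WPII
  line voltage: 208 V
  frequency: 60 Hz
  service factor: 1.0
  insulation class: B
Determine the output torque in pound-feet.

P_in = √3·V·I·cosφ = 1.732 × 208 × 165 × 0.762 = 45295 W
P_out = η·P_in = 0.849 × 45295 = 38455 W
n_s = 120×60/4 = 1800 rpm; n = 1800×(1−0.0521) = 1706 rpm
ω = 2π×1706/60 = 178.7 rad/s
τ = P_out/ω = 38455/178.7 = 215.2 N·m
In lb·ft: 215.2/1.356 = 159 lb·ft

159 lb·ft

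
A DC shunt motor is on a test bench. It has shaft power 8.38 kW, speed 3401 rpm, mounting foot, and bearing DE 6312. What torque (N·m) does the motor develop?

ω = 2π × 3401/60 = 356.2 rad/s
τ = P/ω = 8380/356.2 = 23.5 N·m

23.5 N·m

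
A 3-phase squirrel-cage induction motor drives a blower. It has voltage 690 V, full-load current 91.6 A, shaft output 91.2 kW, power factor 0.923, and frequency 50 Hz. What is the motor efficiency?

P_out = 91.2 kW = 91200 W
P_in = √3·V_L·I_L·cosφ = 1.732 × 690 × 91.6 × 0.923 = 101040 W
η = P_out / P_in = 91200 / 101040 = 0.903 = 90.3%

90.3 %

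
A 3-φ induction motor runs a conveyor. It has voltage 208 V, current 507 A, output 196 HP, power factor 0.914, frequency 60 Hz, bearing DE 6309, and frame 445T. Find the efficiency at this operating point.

P_out = 196 × 746 = 146216 W
P_in = √3·V_L·I_L·cosφ = 1.732 × 208 × 507 × 0.914 = 166942 W
η = P_out / P_in = 146216 / 166942 = 0.876 = 87.6%

87.6 %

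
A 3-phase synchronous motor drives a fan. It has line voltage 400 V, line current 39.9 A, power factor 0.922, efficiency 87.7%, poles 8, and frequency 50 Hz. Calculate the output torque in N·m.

P_in = √3·V·I·cosφ = 1.732 × 400 × 39.9 × 0.922 = 25487 W
P_out = η·P_in = 0.877 × 25487 = 22352 W
n = n_s = 120×50/8 = 750 rpm (synchronous)
ω = 2π×750/60 = 78.54 rad/s
τ = P_out/ω = 22352/78.54 = 285 N·m

285 N·m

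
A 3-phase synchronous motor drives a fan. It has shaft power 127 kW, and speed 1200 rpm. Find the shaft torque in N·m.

ω = 2π × 1200/60 = 125.7 rad/s
τ = P/ω = 127000/125.7 = 1010 N·m

1010 N·m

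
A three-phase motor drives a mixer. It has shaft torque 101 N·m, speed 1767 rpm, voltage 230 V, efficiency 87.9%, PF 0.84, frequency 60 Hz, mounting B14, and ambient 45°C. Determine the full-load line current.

ω = 2π×1767/60 = 185 rad/s; P_out = τω = 101 × 185 = 18685 W
P_in = P_out / η = 18685 / 0.879 = 21257 W
I_L = P_in / (√3·V_L·cosφ) = 21257 / (1.732 × 230 × 0.84) = 63.5 A

63.5 A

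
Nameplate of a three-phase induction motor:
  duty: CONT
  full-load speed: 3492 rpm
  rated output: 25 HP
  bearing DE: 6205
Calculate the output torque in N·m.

51 N·m

P_out = 25 × 746 = 18650 W
ω = 2π × 3492/60 = 365.7 rad/s
τ = P_out/ω = 18650/365.7 = 51 N·m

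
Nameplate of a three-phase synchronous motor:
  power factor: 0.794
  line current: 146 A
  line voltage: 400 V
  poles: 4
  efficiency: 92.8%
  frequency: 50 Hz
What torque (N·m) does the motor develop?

P_in = √3·V·I·cosφ = 1.732 × 400 × 146 × 0.794 = 80312 W
P_out = η·P_in = 0.928 × 80312 = 74530 W
n = n_s = 120×50/4 = 1500 rpm (synchronous)
ω = 2π×1500/60 = 157.1 rad/s
τ = P_out/ω = 74530/157.1 = 474 N·m

474 N·m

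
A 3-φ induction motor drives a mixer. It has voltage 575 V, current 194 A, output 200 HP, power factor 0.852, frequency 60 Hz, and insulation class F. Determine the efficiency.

90.6 %

P_out = 200 × 746 = 149200 W
P_in = √3·V_L·I_L·cosφ = 1.732 × 575 × 194 × 0.852 = 164610 W
η = P_out / P_in = 149200 / 164610 = 0.906 = 90.6%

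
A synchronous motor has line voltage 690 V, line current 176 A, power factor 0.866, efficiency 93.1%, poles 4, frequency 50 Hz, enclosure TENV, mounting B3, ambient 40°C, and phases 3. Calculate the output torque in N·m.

P_in = √3·V·I·cosφ = 1.732 × 690 × 176 × 0.866 = 182149 W
P_out = η·P_in = 0.931 × 182149 = 169581 W
n = n_s = 120×50/4 = 1500 rpm (synchronous)
ω = 2π×1500/60 = 157.1 rad/s
τ = P_out/ω = 169581/157.1 = 1080 N·m

1080 N·m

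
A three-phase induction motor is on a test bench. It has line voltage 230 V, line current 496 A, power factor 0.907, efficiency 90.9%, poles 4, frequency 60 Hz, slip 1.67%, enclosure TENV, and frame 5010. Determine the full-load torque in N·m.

P_in = √3·V·I·cosφ = 1.732 × 230 × 496 × 0.907 = 179211 W
P_out = η·P_in = 0.909 × 179211 = 162903 W
n_s = 120×60/4 = 1800 rpm; n = 1800×(1−0.0167) = 1770 rpm
ω = 2π×1770/60 = 185.4 rad/s
τ = P_out/ω = 162903/185.4 = 879 N·m

879 N·m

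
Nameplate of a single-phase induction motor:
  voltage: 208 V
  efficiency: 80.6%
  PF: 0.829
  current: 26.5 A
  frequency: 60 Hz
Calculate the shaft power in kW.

3.68 kW

P_in = V·I·cosφ = 208 × 26.5 × 0.829 = 4569 W
P_out = η·P_in = 0.806 × 4569 = 3683 W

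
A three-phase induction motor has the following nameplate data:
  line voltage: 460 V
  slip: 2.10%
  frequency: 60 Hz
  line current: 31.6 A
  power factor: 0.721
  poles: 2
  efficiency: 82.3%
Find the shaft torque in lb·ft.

P_in = √3·V·I·cosφ = 1.732 × 460 × 31.6 × 0.721 = 18152 W
P_out = η·P_in = 0.823 × 18152 = 14939 W
n_s = 120×60/2 = 3600 rpm; n = 3600×(1−0.021) = 3524 rpm
ω = 2π×3524/60 = 369 rad/s
τ = P_out/ω = 14939/369 = 40.49 N·m
In lb·ft: 40.49/1.356 = 29.9 lb·ft

29.9 lb·ft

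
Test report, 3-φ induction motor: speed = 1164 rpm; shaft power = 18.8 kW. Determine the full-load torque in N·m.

ω = 2π × 1164/60 = 121.9 rad/s
τ = P/ω = 18800/121.9 = 154 N·m

154 N·m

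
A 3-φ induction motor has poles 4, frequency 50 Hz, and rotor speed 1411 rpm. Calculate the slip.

5.93 %

n_s = 120f/p = 120×50/4 = 1500 rpm
s = (n_s − n)/n_s = (1500 − 1411)/1500 = 0.0593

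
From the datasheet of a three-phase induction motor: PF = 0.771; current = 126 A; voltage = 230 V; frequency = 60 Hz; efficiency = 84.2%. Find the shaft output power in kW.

P_in = √3·V·I·cosφ = 1.732 × 230 × 126 × 0.771 = 38699 W
P_out = η·P_in = 0.842 × 38699 = 32585 W

32.6 kW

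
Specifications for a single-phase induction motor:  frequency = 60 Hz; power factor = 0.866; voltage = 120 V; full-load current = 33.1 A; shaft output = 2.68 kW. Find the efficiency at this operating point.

77.9 %

P_out = 2.68 kW = 2680 W
P_in = V·I·cosφ = 120 × 33.1 × 0.866 = 3440 W
η = P_out / P_in = 2680 / 3440 = 0.779 = 77.9%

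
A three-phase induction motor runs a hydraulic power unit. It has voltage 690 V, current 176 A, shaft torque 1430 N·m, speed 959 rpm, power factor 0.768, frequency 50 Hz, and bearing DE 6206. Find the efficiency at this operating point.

88.9 %

ω = 2π × 959/60 = 100.4 rad/s; P_out = τω = 1430 × 100.4 = 143572 W
P_in = √3·V_L·I_L·cosφ = 1.732 × 690 × 176 × 0.768 = 161537 W
η = P_out / P_in = 143572 / 161537 = 0.889 = 88.9%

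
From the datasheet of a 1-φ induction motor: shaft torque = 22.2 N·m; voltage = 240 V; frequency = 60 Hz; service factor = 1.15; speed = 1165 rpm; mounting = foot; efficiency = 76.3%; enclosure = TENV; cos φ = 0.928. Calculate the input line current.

15.9 A

ω = 2π×1165/60 = 122 rad/s; P_out = τω = 22.2 × 122 = 2708 W
P_in = P_out / η = 2708 / 0.763 = 3549 W
I = P_in / (V·cosφ) = 3549 / (240 × 0.928) = 15.9 A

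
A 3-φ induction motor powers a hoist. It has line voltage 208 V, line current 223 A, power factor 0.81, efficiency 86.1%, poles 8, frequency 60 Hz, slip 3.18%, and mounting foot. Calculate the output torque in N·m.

P_in = √3·V·I·cosφ = 1.732 × 208 × 223 × 0.81 = 65073 W
P_out = η·P_in = 0.861 × 65073 = 56028 W
n_s = 120×60/8 = 900 rpm; n = 900×(1−0.0318) = 871 rpm
ω = 2π×871/60 = 91.21 rad/s
τ = P_out/ω = 56028/91.21 = 614 N·m

614 N·m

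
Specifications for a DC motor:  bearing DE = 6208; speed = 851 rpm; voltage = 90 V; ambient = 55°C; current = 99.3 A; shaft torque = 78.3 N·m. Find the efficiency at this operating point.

78.1 %

ω = 2π × 851/60 = 89.12 rad/s; P_out = τω = 78.3 × 89.12 = 6978 W
P_in = V·I = 90 × 99.3 = 8937 W
η = P_out / P_in = 6978 / 8937 = 0.781 = 78.1%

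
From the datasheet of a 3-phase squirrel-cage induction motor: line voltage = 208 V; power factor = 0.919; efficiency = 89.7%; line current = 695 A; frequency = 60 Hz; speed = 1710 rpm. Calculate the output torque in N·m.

P_in = √3·V·I·cosφ = 1.732 × 208 × 695 × 0.919 = 230097 W
P_out = η·P_in = 0.897 × 230097 = 206397 W
n = 1710 rpm
ω = 2π×1710/60 = 179.1 rad/s
τ = P_out/ω = 206397/179.1 = 1150 N·m

1150 N·m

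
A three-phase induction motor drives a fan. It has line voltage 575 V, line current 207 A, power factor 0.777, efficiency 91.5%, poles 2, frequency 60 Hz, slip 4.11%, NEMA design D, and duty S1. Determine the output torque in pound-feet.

299 lb·ft

P_in = √3·V·I·cosφ = 1.732 × 575 × 207 × 0.777 = 160180 W
P_out = η·P_in = 0.915 × 160180 = 146565 W
n_s = 120×60/2 = 3600 rpm; n = 3600×(1−0.0411) = 3452 rpm
ω = 2π×3452/60 = 361.5 rad/s
τ = P_out/ω = 146565/361.5 = 405.4 N·m
In lb·ft: 405.4/1.356 = 299 lb·ft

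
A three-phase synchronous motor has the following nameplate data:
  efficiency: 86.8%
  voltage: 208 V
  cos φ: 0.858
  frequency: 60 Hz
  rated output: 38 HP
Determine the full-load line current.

P_out = 38 × 746 = 28348 W
P_in = P_out / η = 28348 / 0.868 = 32659 W
I_L = P_in / (√3·V_L·cosφ) = 32659 / (1.732 × 208 × 0.858) = 106 A

106 A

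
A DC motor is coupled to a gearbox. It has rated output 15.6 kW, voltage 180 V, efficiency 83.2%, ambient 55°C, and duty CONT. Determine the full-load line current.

104 A

P_out = 15.6 kW = 15600 W
P_in = P_out / η = 15600 / 0.832 = 18750 W
I = P_in / V = 18750 / 180 = 104 A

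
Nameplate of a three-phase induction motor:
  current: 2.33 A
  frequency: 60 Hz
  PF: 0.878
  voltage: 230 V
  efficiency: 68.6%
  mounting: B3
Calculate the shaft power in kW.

P_in = √3·V·I·cosφ = 1.732 × 230 × 2.33 × 0.878 = 815 W
P_out = η·P_in = 0.686 × 815 = 559 W

0.559 kW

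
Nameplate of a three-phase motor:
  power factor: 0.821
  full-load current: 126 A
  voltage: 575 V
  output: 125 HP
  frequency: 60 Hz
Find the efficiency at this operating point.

90.5 %

P_out = 125 × 746 = 93250 W
P_in = √3·V_L·I_L·cosφ = 1.732 × 575 × 126 × 0.821 = 103022 W
η = P_out / P_in = 93250 / 103022 = 0.905 = 90.5%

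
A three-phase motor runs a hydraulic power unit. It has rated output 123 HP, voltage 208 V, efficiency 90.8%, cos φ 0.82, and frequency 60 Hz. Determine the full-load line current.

P_out = 123 × 746 = 91758 W
P_in = P_out / η = 91758 / 0.908 = 101055 W
I_L = P_in / (√3·V_L·cosφ) = 101055 / (1.732 × 208 × 0.82) = 342 A

342 A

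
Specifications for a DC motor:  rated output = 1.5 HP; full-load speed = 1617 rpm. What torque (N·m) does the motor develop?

P_out = 1.5 × 746 = 1119 W
ω = 2π × 1617/60 = 169.3 rad/s
τ = P_out/ω = 1119/169.3 = 6.61 N·m

6.61 N·m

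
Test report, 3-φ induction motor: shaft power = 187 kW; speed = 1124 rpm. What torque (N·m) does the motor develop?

ω = 2π × 1124/60 = 117.7 rad/s
τ = P/ω = 187000/117.7 = 1590 N·m

1590 N·m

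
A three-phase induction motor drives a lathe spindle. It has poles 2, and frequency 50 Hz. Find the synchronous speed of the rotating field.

n_s = 120f/p = 120×50/2 = 3000 rpm

3000 rpm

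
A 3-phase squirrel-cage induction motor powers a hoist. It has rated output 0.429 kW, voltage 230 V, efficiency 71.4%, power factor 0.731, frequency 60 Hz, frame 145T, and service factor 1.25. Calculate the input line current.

2.06 A

P_out = 0.429 kW = 429 W
P_in = P_out / η = 429 / 0.714 = 601 W
I_L = P_in / (√3·V_L·cosφ) = 601 / (1.732 × 230 × 0.731) = 2.06 A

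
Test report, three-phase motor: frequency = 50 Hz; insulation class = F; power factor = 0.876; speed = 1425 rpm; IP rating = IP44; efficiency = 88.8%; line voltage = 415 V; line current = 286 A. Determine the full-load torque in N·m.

P_in = √3·V·I·cosφ = 1.732 × 415 × 286 × 0.876 = 180080 W
P_out = η·P_in = 0.888 × 180080 = 159911 W
n = 1425 rpm
ω = 2π×1425/60 = 149.2 rad/s
τ = P_out/ω = 159911/149.2 = 1070 N·m

1070 N·m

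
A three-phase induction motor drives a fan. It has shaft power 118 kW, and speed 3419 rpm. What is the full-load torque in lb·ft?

ω = 2π × 3419/60 = 358 rad/s
τ = P/ω = 118000/358 = 329.6 N·m
In lb·ft: 329.6/1.356 = 243 lb·ft

243 lb·ft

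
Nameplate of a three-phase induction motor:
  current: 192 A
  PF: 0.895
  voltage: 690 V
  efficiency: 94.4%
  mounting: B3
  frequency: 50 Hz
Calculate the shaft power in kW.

194 kW

P_in = √3·V·I·cosφ = 1.732 × 690 × 192 × 0.895 = 205363 W
P_out = η·P_in = 0.944 × 205363 = 193863 W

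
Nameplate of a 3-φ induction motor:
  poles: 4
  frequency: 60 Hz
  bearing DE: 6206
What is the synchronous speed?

n_s = 120f/p = 120×60/4 = 1800 rpm

1800 rpm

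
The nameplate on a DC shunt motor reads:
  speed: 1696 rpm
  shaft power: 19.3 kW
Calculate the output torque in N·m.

ω = 2π × 1696/60 = 177.6 rad/s
τ = P/ω = 19300/177.6 = 109 N·m

109 N·m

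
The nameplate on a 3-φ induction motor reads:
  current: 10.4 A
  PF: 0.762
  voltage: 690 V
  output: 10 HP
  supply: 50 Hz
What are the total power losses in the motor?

2010 W

P_in = √3·V·I·cosφ = 1.732×690×10.4×0.762 = 9471 W
P_out = 10×746 = 7460 W
Losses = P_in − P_out = 9471 − 7460 = 2011 W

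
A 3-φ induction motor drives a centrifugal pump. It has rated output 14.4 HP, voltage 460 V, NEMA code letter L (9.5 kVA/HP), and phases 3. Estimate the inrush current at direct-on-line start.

172 A

S_LR = 9.5 × 14.4 = 136.8 kVA
I_LR = S_LR/(√3·V_L) = 136800/(1.732×460) = 172 A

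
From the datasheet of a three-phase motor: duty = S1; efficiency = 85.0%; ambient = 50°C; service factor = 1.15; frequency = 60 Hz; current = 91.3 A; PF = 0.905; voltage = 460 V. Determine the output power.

P_in = √3·V·I·cosφ = 1.732 × 460 × 91.3 × 0.905 = 65830 W
P_out = η·P_in = 0.85 × 65830 = 55956 W

56 kW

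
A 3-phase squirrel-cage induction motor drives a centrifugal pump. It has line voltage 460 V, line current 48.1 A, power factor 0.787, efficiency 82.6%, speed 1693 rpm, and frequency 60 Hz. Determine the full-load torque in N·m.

P_in = √3·V·I·cosφ = 1.732 × 460 × 48.1 × 0.787 = 30160 W
P_out = η·P_in = 0.826 × 30160 = 24912 W
n = 1693 rpm
ω = 2π×1693/60 = 177.3 rad/s
τ = P_out/ω = 24912/177.3 = 141 N·m

141 N·m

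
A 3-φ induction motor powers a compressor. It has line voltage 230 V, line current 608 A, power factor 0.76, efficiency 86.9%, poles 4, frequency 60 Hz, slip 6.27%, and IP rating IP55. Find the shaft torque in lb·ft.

668 lb·ft

P_in = √3·V·I·cosφ = 1.732 × 230 × 608 × 0.76 = 184074 W
P_out = η·P_in = 0.869 × 184074 = 159960 W
n_s = 120×60/4 = 1800 rpm; n = 1800×(1−0.0627) = 1687 rpm
ω = 2π×1687/60 = 176.7 rad/s
τ = P_out/ω = 159960/176.7 = 905.3 N·m
In lb·ft: 905.3/1.356 = 668 lb·ft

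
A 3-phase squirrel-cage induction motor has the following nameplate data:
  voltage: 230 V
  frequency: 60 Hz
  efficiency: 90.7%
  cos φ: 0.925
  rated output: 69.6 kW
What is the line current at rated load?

208 A

P_out = 69.6 kW = 69600 W
P_in = P_out / η = 69600 / 0.907 = 76736 W
I_L = P_in / (√3·V_L·cosφ) = 76736 / (1.732 × 230 × 0.925) = 208 A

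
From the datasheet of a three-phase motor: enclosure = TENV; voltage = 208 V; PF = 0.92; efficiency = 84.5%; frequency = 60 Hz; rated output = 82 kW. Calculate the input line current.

P_out = 82 kW = 82000 W
P_in = P_out / η = 82000 / 0.845 = 97041 W
I_L = P_in / (√3·V_L·cosφ) = 97041 / (1.732 × 208 × 0.92) = 293 A

293 A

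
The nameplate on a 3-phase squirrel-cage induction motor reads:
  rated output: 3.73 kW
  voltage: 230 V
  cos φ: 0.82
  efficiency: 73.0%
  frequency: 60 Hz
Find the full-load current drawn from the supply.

P_out = 3.73 kW = 3730 W
P_in = P_out / η = 3730 / 0.730 = 5110 W
I_L = P_in / (√3·V_L·cosφ) = 5110 / (1.732 × 230 × 0.82) = 15.6 A

15.6 A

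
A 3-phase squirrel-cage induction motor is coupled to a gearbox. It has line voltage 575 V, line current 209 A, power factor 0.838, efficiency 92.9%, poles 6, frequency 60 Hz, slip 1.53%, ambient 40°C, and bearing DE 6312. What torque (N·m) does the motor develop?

P_in = √3·V·I·cosφ = 1.732 × 575 × 209 × 0.838 = 174424 W
P_out = η·P_in = 0.929 × 174424 = 162040 W
n_s = 120×60/6 = 1200 rpm; n = 1200×(1−0.0153) = 1182 rpm
ω = 2π×1182/60 = 123.8 rad/s
τ = P_out/ω = 162040/123.8 = 1310 N·m

1310 N·m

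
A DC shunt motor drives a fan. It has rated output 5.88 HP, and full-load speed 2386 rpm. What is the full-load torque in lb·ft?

12.9 lb·ft

P_out = 5.88 × 746 = 4386 W
ω = 2π × 2386/60 = 249.9 rad/s
τ = P_out/ω = 4386/249.9 = 17.55 N·m
In lb·ft: 17.55/1.356 = 12.9 lb·ft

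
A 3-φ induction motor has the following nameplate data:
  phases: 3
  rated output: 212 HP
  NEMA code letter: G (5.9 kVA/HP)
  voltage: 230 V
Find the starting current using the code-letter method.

S_LR = 5.9 × 212 = 1250.8 kVA
I_LR = S_LR/(√3·V_L) = 1250800/(1.732×230) = 3140 A

3140 A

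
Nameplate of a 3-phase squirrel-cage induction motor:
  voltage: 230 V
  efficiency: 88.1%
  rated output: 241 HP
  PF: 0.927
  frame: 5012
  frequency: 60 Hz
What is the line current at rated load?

P_out = 241 × 746 = 179786 W
P_in = P_out / η = 179786 / 0.881 = 204070 W
I_L = P_in / (√3·V_L·cosφ) = 204070 / (1.732 × 230 × 0.927) = 553 A

553 A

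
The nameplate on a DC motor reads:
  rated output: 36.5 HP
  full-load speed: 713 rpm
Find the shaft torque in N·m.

P_out = 36.5 × 746 = 27229 W
ω = 2π × 713/60 = 74.67 rad/s
τ = P_out/ω = 27229/74.67 = 365 N·m

365 N·m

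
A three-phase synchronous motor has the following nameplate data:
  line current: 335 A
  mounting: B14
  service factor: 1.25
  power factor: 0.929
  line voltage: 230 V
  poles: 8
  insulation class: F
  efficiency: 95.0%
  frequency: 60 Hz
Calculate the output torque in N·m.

P_in = √3·V·I·cosφ = 1.732 × 230 × 335 × 0.929 = 123976 W
P_out = η·P_in = 0.95 × 123976 = 117777 W
n = n_s = 120×60/8 = 900 rpm (synchronous)
ω = 2π×900/60 = 94.25 rad/s
τ = P_out/ω = 117777/94.25 = 1250 N·m

1250 N·m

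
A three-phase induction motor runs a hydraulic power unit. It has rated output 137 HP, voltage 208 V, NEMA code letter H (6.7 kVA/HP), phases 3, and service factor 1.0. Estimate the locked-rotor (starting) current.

S_LR = 6.7 × 137 = 917.9 kVA
I_LR = S_LR/(√3·V_L) = 917900/(1.732×208) = 2550 A

2550 A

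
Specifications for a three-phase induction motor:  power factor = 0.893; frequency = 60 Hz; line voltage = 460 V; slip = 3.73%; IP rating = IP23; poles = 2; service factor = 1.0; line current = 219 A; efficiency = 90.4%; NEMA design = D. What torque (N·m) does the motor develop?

388 N·m

P_in = √3·V·I·cosφ = 1.732 × 460 × 219 × 0.893 = 155812 W
P_out = η·P_in = 0.904 × 155812 = 140854 W
n_s = 120×60/2 = 3600 rpm; n = 3600×(1−0.0373) = 3466 rpm
ω = 2π×3466/60 = 363 rad/s
τ = P_out/ω = 140854/363 = 388 N·m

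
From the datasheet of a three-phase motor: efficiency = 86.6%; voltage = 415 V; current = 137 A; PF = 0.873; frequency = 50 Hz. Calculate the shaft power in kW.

P_in = √3·V·I·cosφ = 1.732 × 415 × 137 × 0.873 = 85967 W
P_out = η·P_in = 0.866 × 85967 = 74447 W

74.4 kW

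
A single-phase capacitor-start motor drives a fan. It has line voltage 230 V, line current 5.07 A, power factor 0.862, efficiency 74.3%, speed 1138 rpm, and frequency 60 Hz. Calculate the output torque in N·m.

6.27 N·m

P_in = V·I·cosφ = 230 × 5.07 × 0.862 = 1005 W
P_out = η·P_in = 0.743 × 1005 = 747 W
n = 1138 rpm
ω = 2π×1138/60 = 119.2 rad/s
τ = P_out/ω = 747/119.2 = 6.27 N·m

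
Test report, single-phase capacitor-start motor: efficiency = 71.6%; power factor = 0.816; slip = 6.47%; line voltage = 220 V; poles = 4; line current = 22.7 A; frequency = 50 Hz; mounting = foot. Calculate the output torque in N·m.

19.9 N·m

P_in = V·I·cosφ = 220 × 22.7 × 0.816 = 4075 W
P_out = η·P_in = 0.716 × 4075 = 2918 W
n_s = 120×50/4 = 1500 rpm; n = 1500×(1−0.0647) = 1403 rpm
ω = 2π×1403/60 = 146.9 rad/s
τ = P_out/ω = 2918/146.9 = 19.9 N·m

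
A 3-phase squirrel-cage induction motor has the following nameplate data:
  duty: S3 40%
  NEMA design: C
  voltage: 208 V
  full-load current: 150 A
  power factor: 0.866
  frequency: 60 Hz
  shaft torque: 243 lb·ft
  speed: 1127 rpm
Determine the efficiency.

τ = 243 lb·ft × 1.356 = 329.5 N·m
ω = 2π × 1127/60 = 118 rad/s; P_out = τω = 329.5 × 118 = 38881 W
P_in = √3·V_L·I_L·cosφ = 1.732 × 208 × 150 × 0.866 = 46797 W
η = P_out / P_in = 38881 / 46797 = 0.831 = 83.1%

83.1 %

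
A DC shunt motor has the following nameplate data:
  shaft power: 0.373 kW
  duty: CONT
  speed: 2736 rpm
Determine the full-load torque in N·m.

1.3 N·m

ω = 2π × 2736/60 = 286.5 rad/s
τ = P/ω = 373/286.5 = 1.3 N·m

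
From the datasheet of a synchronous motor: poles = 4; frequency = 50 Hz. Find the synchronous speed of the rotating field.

n_s = 120f/p = 120×50/4 = 1500 rpm

1500 rpm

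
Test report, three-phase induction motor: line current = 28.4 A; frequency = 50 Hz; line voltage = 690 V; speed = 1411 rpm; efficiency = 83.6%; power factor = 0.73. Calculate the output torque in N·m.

140 N·m

P_in = √3·V·I·cosφ = 1.732 × 690 × 28.4 × 0.73 = 24776 W
P_out = η·P_in = 0.836 × 24776 = 20713 W
n = 1411 rpm
ω = 2π×1411/60 = 147.8 rad/s
τ = P_out/ω = 20713/147.8 = 140 N·m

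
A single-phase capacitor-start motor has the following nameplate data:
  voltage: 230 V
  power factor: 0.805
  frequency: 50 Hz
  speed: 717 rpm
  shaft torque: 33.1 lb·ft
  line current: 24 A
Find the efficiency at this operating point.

τ = 33.1 lb·ft × 1.356 = 44.88 N·m
ω = 2π × 717/60 = 75.08 rad/s; P_out = τω = 44.88 × 75.08 = 3370 W
P_in = V·I·cosφ = 230 × 24 × 0.805 = 4444 W
η = P_out / P_in = 3370 / 4444 = 0.758 = 75.8%

75.8 %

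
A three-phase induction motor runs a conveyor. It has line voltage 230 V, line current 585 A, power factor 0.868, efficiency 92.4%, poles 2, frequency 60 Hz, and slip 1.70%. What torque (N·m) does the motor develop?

504 N·m

P_in = √3·V·I·cosφ = 1.732 × 230 × 585 × 0.868 = 202279 W
P_out = η·P_in = 0.924 × 202279 = 186906 W
n_s = 120×60/2 = 3600 rpm; n = 3600×(1−0.017) = 3539 rpm
ω = 2π×3539/60 = 370.6 rad/s
τ = P_out/ω = 186906/370.6 = 504 N·m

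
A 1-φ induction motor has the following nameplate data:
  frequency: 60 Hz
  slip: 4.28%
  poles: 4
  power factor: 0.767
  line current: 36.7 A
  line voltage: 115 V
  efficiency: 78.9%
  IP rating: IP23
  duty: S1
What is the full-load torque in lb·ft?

P_in = V·I·cosφ = 115 × 36.7 × 0.767 = 3237 W
P_out = η·P_in = 0.789 × 3237 = 2554 W
n_s = 120×60/4 = 1800 rpm; n = 1800×(1−0.0428) = 1723 rpm
ω = 2π×1723/60 = 180.4 rad/s
τ = P_out/ω = 2554/180.4 = 14.16 N·m
In lb·ft: 14.16/1.356 = 10.4 lb·ft

10.4 lb·ft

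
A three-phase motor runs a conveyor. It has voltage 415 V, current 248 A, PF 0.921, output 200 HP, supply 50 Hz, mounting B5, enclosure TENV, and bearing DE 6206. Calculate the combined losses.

P_in = √3·V·I·cosφ = 1.732×415×248×0.921 = 164175 W
P_out = 200×746 = 149200 W
Losses = P_in − P_out = 164175 − 149200 = 14975 W

15000 W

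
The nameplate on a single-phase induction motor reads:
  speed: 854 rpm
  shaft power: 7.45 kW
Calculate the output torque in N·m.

ω = 2π × 854/60 = 89.43 rad/s
τ = P/ω = 7450/89.43 = 83.3 N·m

83.3 N·m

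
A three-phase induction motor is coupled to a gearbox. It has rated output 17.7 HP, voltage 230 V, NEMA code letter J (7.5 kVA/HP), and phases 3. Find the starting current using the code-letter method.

S_LR = 7.5 × 17.7 = 132.75 kVA
I_LR = S_LR/(√3·V_L) = 132750/(1.732×230) = 333 A

333 A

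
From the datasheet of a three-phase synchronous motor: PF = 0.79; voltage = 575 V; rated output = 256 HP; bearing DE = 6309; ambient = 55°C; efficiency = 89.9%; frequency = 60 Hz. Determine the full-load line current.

270 A

P_out = 256 × 746 = 190976 W
P_in = P_out / η = 190976 / 0.899 = 212432 W
I_L = P_in / (√3·V_L·cosφ) = 212432 / (1.732 × 575 × 0.79) = 270 A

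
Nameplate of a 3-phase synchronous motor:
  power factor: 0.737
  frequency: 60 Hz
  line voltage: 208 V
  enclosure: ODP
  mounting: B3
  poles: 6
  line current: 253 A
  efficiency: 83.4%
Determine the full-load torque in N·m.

P_in = √3·V·I·cosφ = 1.732 × 208 × 253 × 0.737 = 67174 W
P_out = η·P_in = 0.834 × 67174 = 56023 W
n = n_s = 120×60/6 = 1200 rpm (synchronous)
ω = 2π×1200/60 = 125.7 rad/s
τ = P_out/ω = 56023/125.7 = 446 N·m

446 N·m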